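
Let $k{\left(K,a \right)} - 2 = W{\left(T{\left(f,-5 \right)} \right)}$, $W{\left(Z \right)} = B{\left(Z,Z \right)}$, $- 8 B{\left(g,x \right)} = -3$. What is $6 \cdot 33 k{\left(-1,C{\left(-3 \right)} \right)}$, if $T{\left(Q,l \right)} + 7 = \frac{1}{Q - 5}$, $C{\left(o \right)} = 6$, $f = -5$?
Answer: $\frac{1881}{4} \approx 470.25$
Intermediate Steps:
$B{\left(g,x \right)} = \frac{3}{8}$ ($B{\left(g,x \right)} = \left(- \frac{1}{8}\right) \left(-3\right) = \frac{3}{8}$)
$T{\left(Q,l \right)} = -7 + \frac{1}{-5 + Q}$ ($T{\left(Q,l \right)} = -7 + \frac{1}{Q - 5} = -7 + \frac{1}{-5 + Q}$)
$W{\left(Z \right)} = \frac{3}{8}$
$k{\left(K,a \right)} = \frac{19}{8}$ ($k{\left(K,a \right)} = 2 + \frac{3}{8} = \frac{19}{8}$)
$6 \cdot 33 k{\left(-1,C{\left(-3 \right)} \right)} = 6 \cdot 33 \cdot \frac{19}{8} = 198 \cdot \frac{19}{8} = \frac{1881}{4}$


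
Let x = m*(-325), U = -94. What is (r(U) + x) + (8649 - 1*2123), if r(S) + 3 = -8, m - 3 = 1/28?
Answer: 154795/28 ≈ 5528.4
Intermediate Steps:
m = 85/28 (m = 3 + 1/28 = 85/28 ≈ 3.0357)
r(S) = -11 (r(S) = -3 - 8 = -11)
x = -27625/28 (x = (85/28)*(-325) = -27625/28 ≈ -986.61)
(r(U) + x) + (8649 - 1*2123) = (-11 - 27625/28) + (8649 - 1*2123) = -27933/28 + (8649 - 2123) = -27933/28 + 6526 = 154795/28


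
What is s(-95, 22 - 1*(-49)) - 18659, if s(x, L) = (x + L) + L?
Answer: -18612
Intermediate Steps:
s(x, L) = x + 2*L (s(x, L) = (L + x) + L = x + 2*L)
s(-95, 22 - 1*(-49)) - 18659 = (-95 + 2*(22 - 1*(-49))) - 18659 = (-95 + 2*(22 + 49)) - 18659 = (-95 + 2*71) - 18659 = (-95 + 142) - 18659 = 47 - 18659 = -18612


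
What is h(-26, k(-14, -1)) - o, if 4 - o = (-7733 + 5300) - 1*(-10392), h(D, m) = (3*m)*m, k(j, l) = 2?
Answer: 7967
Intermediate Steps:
h(D, m) = 3*m²
o = -7955 (o = 4 - ((-7733 + 5300) - 1*(-10392)) = 4 - (-2433 + 10392) = 4 - 1*7959 = 4 - 7959 = -7955)
h(-26, k(-14, -1)) - o = 3*2² - 1*(-7955) = 3*4 + 7955 = 12 + 7955 = 7967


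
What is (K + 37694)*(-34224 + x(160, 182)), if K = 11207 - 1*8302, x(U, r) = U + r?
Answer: -1375575318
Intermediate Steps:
K = 2905 (K = 11207 - 8302 = 2905)
(K + 37694)*(-34224 + x(160, 182)) = (2905 + 37694)*(-34224 + (160 + 182)) = 40599*(-34224 + 342) = 40599*(-33882) = -1375575318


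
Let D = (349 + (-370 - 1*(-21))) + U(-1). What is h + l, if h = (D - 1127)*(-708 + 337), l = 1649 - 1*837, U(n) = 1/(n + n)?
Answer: 838229/2 ≈ 4.1911e+5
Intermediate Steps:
U(n) = 1/(2*n)
D = -½ (D = (349 + (-370 - 1*(-21))) + (½)/(-1) = (349 + (-370 + 21)) + (½)*(-1) = (349 - 349) - ½ = 0 - ½ = -½ ≈ -0.50000)
l = 812 (l = 1649 - 837 = 812)
h = 836605/2 (h = (-½ - 1127)*(-708 + 337) = -2255/2*(-371) = 836605/2 ≈ 4.1830e+5)
h + l = 836605/2 + 812 = 838229/2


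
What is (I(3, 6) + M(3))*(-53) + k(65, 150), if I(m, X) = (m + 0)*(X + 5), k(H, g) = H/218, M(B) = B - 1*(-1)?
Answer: -427433/218 ≈ -1960.7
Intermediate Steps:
M(B) = 1 + B (M(B) = B + 1 = 1 + B)
k(H, g) = H/218 (k(H, g) = H*(1/218) = H/218)
I(m, X) = m*(5 + X)
(I(3, 6) + M(3))*(-53) + k(65, 150) = (3*(5 + 6) + (1 + 3))*(-53) + (1/218)*65 = (3*11 + 4)*(-53) + 65/218 = (33 + 4)*(-53) + 65/218 = 37*(-53) + 65/218 = -1961 + 65/218 = -427433/218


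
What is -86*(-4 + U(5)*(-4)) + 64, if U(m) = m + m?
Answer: 3848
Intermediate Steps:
U(m) = 2*m
-86*(-4 + U(5)*(-4)) + 64 = -86*(-4 + (2*5)*(-4)) + 64 = -86*(-4 + 10*(-4)) + 64 = -86*(-4 - 40) + 64 = -86*(-44) + 64 = 3784 + 64 = 3848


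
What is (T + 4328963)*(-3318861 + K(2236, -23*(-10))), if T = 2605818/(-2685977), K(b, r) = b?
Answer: -38564032133824198625/2685977 ≈ -1.4358e+13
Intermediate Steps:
T = -2605818/2685977 (T = 2605818*(-1/2685977) = -2605818/2685977 ≈ -0.97016)
(T + 4328963)*(-3318861 + K(2236, -23*(-10))) = (-2605818/2685977 + 4328963)*(-3318861 + 2236) = (11627492446033/2685977)*(-3316625) = -38564032133824198625/2685977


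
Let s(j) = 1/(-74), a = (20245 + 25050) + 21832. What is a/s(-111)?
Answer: -4967398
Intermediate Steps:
a = 67127 (a = 45295 + 21832 = 67127)
s(j) = -1/74
a/s(-111) = 67127/(-1/74) = 67127*(-74) = -4967398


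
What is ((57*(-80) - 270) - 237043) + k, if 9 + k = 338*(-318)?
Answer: -349366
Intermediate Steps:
k = -107493 (k = -9 + 338*(-318) = -9 - 107484 = -107493)
((57*(-80) - 270) - 237043) + k = ((57*(-80) - 270) - 237043) - 107493 = ((-4560 - 270) - 237043) - 107493 = (-4830 - 237043) - 107493 = -241873 - 107493 = -349366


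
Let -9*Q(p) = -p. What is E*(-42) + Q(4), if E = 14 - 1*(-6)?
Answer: -7556/9 ≈ -839.56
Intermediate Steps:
Q(p) = p/9 (Q(p) = -(-1)*p/9 = p/9)
E = 20 (E = 14 + 6 = 20)
E*(-42) + Q(4) = 20*(-42) + (⅑)*4 = -840 + 4/9 = -7556/9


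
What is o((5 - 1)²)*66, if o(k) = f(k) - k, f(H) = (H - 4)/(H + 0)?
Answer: -2013/2 ≈ -1006.5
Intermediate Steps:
f(H) = (-4 + H)/H
o(k) = -k + (-4 + k)/k (o(k) = (-4 + k)/k - k = -k + (-4 + k)/k)
o((5 - 1)²)*66 = (1 - (5 - 1)² - 4/(5 - 1)²)*66 = (1 - 1*4² - 4/(4²))*66 = (1 - 1*16 - 4/16)*66 = (1 - 16 - 4*1/16)*66 = (1 - 16 - ¼)*66 = -61/4*66 = -2013/2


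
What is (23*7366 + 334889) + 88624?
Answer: 592931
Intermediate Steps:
(23*7366 + 334889) + 88624 = (169418 + 334889) + 88624 = 504307 + 88624 = 592931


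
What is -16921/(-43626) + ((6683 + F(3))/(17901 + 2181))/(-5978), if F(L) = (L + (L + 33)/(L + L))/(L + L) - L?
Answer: 32239331419/83131902392 ≈ 0.38781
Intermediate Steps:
F(L) = -L + (L + (33 + L)/(2*L))/(2*L) (F(L) = (L + (33 + L)/((2*L)))/((2*L)) - L = (L + (33 + L)*(1/(2*L)))*(1/(2*L)) - L = (L + (33 + L)/(2*L))*(1/(2*L)) - L = (L + (33 + L)/(2*L))/(2*L) - L = -L + (L + (33 + L)/(2*L))/(2*L))
-16921/(-43626) + ((6683 + F(3))/(17901 + 2181))/(-5978) = -16921/(-43626) + ((6683 + (1/2 - 1*3 + (1/4)/3 + (33/4)/3**2))/(17901 + 2181))/(-5978) = -16921*(-1/43626) + ((6683 + (1/2 - 3 + (1/4)*(1/3) + (33/4)*(1/9)))/20082)*(-1/5978) = 16921/43626 + ((6683 + (1/2 - 3 + 1/12 + 11/12))*(1/20082))*(-1/5978) = 16921/43626 + ((6683 - 3/2)*(1/20082))*(-1/5978) = 16921/43626 + ((13363/2)*(1/20082))*(-1/5978) = 16921/43626 + (13363/40164)*(-1/5978) = 16921/43626 - 1909/34300056 = 32239331419/83131902392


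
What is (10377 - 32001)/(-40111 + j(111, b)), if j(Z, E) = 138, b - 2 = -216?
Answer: 21624/39973 ≈ 0.54097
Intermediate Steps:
b = -214 (b = 2 - 216 = -214)
(10377 - 32001)/(-40111 + j(111, b)) = (10377 - 32001)/(-40111 + 138) = -21624/(-39973) = -21624*(-1/39973) = 21624/39973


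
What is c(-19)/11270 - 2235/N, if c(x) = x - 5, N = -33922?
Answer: 1741023/27307210 ≈ 0.063757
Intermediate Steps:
c(x) = -5 + x
c(-19)/11270 - 2235/N = (-5 - 19)/11270 - 2235/(-33922) = -24*1/11270 - 2235*(-1/33922) = -12/5635 + 2235/33922 = 1741023/27307210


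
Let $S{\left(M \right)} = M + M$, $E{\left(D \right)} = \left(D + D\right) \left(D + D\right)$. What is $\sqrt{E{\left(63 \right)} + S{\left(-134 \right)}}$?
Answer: $2 \sqrt{3902} \approx 124.93$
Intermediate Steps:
$E{\left(D \right)} = 4 D^{2}$ ($E{\left(D \right)} = 2 D 2 D = 4 D^{2}$)
$S{\left(M \right)} = 2 M$
$\sqrt{E{\left(63 \right)} + S{\left(-134 \right)}} = \sqrt{4 \cdot 63^{2} + 2 \left(-134\right)} = \sqrt{4 \cdot 3969 - 268} = \sqrt{15876 - 268} = \sqrt{15608} = 2 \sqrt{3902}$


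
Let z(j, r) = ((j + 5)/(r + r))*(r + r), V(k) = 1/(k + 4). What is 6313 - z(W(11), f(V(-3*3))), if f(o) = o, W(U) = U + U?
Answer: 6286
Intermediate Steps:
V(k) = 1/(4 + k)
W(U) = 2*U
z(j, r) = 5 + j (z(j, r) = ((5 + j)/((2*r)))*(2*r) = ((5 + j)*(1/(2*r)))*(2*r) = ((5 + j)/(2*r))*(2*r) = 5 + j)
6313 - z(W(11), f(V(-3*3))) = 6313 - (5 + 2*11) = 6313 - (5 + 22) = 6313 - 1*27 = 6313 - 27 = 6286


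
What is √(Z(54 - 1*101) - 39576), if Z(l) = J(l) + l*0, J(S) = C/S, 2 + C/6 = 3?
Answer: I*√87423666/47 ≈ 198.94*I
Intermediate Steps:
C = 6 (C = -12 + 6*3 = -12 + 18 = 6)
J(S) = 6/S
Z(l) = 6/l (Z(l) = 6/l + l*0 = 6/l + 0 = 6/l)
√(Z(54 - 1*101) - 39576) = √(6/(54 - 1*101) - 39576) = √(6/(54 - 101) - 39576) = √(6/(-47) - 39576) = √(6*(-1/47) - 39576) = √(-6/47 - 39576) = √(-1860078/47) = I*√87423666/47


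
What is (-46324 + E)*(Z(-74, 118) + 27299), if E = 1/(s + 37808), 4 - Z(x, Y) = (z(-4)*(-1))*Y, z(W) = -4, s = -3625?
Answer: -42486708490821/34183 ≈ -1.2429e+9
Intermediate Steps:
Z(x, Y) = 4 - 4*Y (Z(x, Y) = 4 - (-4*(-1))*Y = 4 - 4*Y)
E = 1/34183 (E = 1/(-3625 + 37808) = 1/34183 ≈ 2.9254e-5)
(-46324 + E)*(Z(-74, 118) + 27299) = (-46324 + 1/34183)*((4 - 4*118) + 27299) = -1583493291*((4 - 472) + 27299)/34183 = -1583493291*(-468 + 27299)/34183 = -1583493291/34183*26831 = -42486708490821/34183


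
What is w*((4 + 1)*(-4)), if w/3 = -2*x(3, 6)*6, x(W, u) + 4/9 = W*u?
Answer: 12640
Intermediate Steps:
x(W, u) = -4/9 + W*u
w = -632 (w = 3*(-2*(-4/9 + 3*6)*6) = 3*(-2*(-4/9 + 18)*6) = 3*(-2*158/9*6) = 3*(-316/9*6) = 3*(-632/3) = -632)
w*((4 + 1)*(-4)) = -632*(4 + 1)*(-4) = -3160*(-4) = -632*(-20) = 12640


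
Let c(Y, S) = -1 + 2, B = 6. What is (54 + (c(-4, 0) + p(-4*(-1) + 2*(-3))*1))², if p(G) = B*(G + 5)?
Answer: 5329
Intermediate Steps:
c(Y, S) = 1
p(G) = 30 + 6*G (p(G) = 6*(G + 5) = 6*(5 + G) = 30 + 6*G)
(54 + (c(-4, 0) + p(-4*(-1) + 2*(-3))*1))² = (54 + (1 + (30 + 6*(-4*(-1) + 2*(-3)))*1))² = (54 + (1 + (30 + 6*(4 - 6))*1))² = (54 + (1 + (30 + 6*(-2))*1))² = (54 + (1 + (30 - 12)*1))² = (54 + (1 + 18*1))² = (54 + (1 + 18))² = (54 + 19)² = 73² = 5329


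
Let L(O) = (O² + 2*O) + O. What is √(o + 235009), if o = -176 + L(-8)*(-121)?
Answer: √229993 ≈ 479.58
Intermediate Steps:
L(O) = O² + 3*O
o = -5016 (o = -176 - 8*(3 - 8)*(-121) = -176 - 8*(-5)*(-121) = -176 + 40*(-121) = -176 - 4840 = -5016)
√(o + 235009) = √(-5016 + 235009) = √229993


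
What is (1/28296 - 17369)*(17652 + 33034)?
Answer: -12455405890489/14148 ≈ -8.8037e+8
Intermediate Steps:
(1/28296 - 17369)*(17652 + 33034) = (1/28296 - 17369)*50686 = -491473223/28296*50686 = -12455405890489/14148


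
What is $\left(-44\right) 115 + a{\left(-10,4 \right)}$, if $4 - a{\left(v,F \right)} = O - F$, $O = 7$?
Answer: $-5059$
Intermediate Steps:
$a{\left(v,F \right)} = -3 + F$ ($a{\left(v,F \right)} = 4 - \left(7 - F\right) = 4 + \left(-7 + F\right) = -3 + F$)
$\left(-44\right) 115 + a{\left(-10,4 \right)} = \left(-44\right) 115 + \left(-3 + 4\right) = -5060 + 1 = -5059$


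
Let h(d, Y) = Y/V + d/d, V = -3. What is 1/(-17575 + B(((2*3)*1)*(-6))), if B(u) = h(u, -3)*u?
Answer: -1/17647 ≈ -5.6667e-5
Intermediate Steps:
h(d, Y) = 1 - Y/3 (h(d, Y) = Y/(-3) + d/d = Y*(-⅓) + 1 = -Y/3 + 1 = 1 - Y/3)
B(u) = 2*u (B(u) = (1 - ⅓*(-3))*u = (1 + 1)*u = 2*u)
1/(-17575 + B(((2*3)*1)*(-6))) = 1/(-17575 + 2*(((2*3)*1)*(-6))) = 1/(-17575 + 2*((6*1)*(-6))) = 1/(-17575 + 2*(6*(-6))) = 1/(-17575 + 2*(-36)) = 1/(-17575 - 72) = 1/(-17647) = -1/17647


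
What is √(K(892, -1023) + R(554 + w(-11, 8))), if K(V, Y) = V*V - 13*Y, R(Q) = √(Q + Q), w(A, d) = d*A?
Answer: √(808963 + 2*√233) ≈ 899.44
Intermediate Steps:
w(A, d) = A*d
R(Q) = √2*√Q (R(Q) = √(2*Q) = √2*√Q)
K(V, Y) = V² - 13*Y
√(K(892, -1023) + R(554 + w(-11, 8))) = √((892² - 13*(-1023)) + √2*√(554 - 11*8)) = √((795664 + 13299) + √2*√(554 - 88)) = √(808963 + √2*√466) = √(808963 + 2*√233)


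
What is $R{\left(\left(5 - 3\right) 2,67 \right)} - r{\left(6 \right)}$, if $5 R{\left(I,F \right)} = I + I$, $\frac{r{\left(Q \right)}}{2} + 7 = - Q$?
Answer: $\frac{138}{5} \approx 27.6$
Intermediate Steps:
$r{\left(Q \right)} = -14 - 2 Q$ ($r{\left(Q \right)} = -14 + 2 \left(- Q\right) = -14 - 2 Q$)
$R{\left(I,F \right)} = \frac{2 I}{5}$ ($R{\left(I,F \right)} = \frac{I + I}{5} = \frac{2 I}{5}$)
$R{\left(\left(5 - 3\right) 2,67 \right)} - r{\left(6 \right)} = \frac{2 \left(5 - 3\right) 2}{5} - \left(-14 - 12\right) = \frac{2 \cdot 2 \cdot 2}{5} - \left(-14 - 12\right) = \frac{2}{5} \cdot 4 - -26 = \frac{8}{5} + 26 = \frac{138}{5}$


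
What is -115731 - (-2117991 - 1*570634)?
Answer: 2572894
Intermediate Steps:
-115731 - (-2117991 - 1*570634) = -115731 - (-2117991 - 570634) = -115731 - 1*(-2688625) = -115731 + 2688625 = 2572894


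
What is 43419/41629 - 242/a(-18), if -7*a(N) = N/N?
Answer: 70562945/41629 ≈ 1695.0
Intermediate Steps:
a(N) = -⅐ (a(N) = -N/(7*N) = -⅐*1 = -⅐)
43419/41629 - 242/a(-18) = 43419/41629 - 242/(-⅐) = 43419*(1/41629) - 242*(-7) = 43419/41629 + 1694 = 70562945/41629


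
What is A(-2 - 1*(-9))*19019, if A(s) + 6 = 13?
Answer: 133133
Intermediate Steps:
A(s) = 7 (A(s) = -6 + 13 = 7)
A(-2 - 1*(-9))*19019 = 7*19019 = 133133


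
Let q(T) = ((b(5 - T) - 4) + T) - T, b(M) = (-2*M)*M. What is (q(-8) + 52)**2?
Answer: 84100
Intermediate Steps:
b(M) = -2*M**2
q(T) = -4 - 2*(5 - T)**2 (q(T) = ((-2*(5 - T)**2 - 4) + T) - T = ((-4 - 2*(5 - T)**2) + T) - T = (-4 + T - 2*(5 - T)**2) - T = -4 - 2*(5 - T)**2)
(q(-8) + 52)**2 = ((-4 - 2*(-5 - 8)**2) + 52)**2 = ((-4 - 2*(-13)**2) + 52)**2 = ((-4 - 2*169) + 52)**2 = ((-4 - 338) + 52)**2 = (-342 + 52)**2 = (-290)**2 = 84100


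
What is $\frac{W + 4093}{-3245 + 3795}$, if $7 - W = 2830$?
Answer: $\frac{127}{55} \approx 2.3091$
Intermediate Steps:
$W = -2823$ ($W = 7 - 2830 = -2823$)
$\frac{W + 4093}{-3245 + 3795} = \frac{-2823 + 4093}{-3245 + 3795} = \frac{1270}{550} = 1270 \cdot \frac{1}{550} = \frac{127}{55}$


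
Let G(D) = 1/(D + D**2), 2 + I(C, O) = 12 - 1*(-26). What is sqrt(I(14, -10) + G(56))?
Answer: sqrt(91700574)/1596 ≈ 6.0000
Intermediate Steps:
I(C, O) = 36 (I(C, O) = -2 + (12 - 1*(-26)) = -2 + (12 + 26) = -2 + 38 = 36)
sqrt(I(14, -10) + G(56)) = sqrt(36 + 1/(56*(1 + 56))) = sqrt(36 + (1/56)/57) = sqrt(36 + (1/56)*(1/57)) = sqrt(36 + 1/3192) = sqrt(114913/3192) = sqrt(91700574)/1596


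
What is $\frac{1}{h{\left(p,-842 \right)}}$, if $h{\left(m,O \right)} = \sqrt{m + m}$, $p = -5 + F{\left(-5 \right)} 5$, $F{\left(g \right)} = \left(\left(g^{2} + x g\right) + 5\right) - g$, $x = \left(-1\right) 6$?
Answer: $\frac{\sqrt{10}}{80} \approx 0.039528$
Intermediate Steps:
$x = -6$
$F{\left(g \right)} = 5 + g^{2} - 7 g$ ($F{\left(g \right)} = \left(\left(g^{2} - 6 g\right) + 5\right) - g = \left(5 + g^{2} - 6 g\right) - g = 5 + g^{2} - 7 g$)
$p = 320$ ($p = -5 + \left(5 + \left(-5\right)^{2} - -35\right) 5 = -5 + \left(5 + 25 + 35\right) 5 = -5 + 65 \cdot 5 = -5 + 325 = 320$)
$h{\left(m,O \right)} = \sqrt{2} \sqrt{m}$ ($h{\left(m,O \right)} = \sqrt{2 m} = \sqrt{2} \sqrt{m}$)
$\frac{1}{h{\left(p,-842 \right)}} = \frac{1}{\sqrt{2} \sqrt{320}} = \frac{1}{\sqrt{2} \cdot 8 \sqrt{5}} = \frac{1}{8 \sqrt{10}} = \frac{\sqrt{10}}{80}$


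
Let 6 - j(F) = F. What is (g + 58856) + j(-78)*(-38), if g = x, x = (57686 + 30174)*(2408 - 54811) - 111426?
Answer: -4604183342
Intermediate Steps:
j(F) = 6 - F
x = -4604239006 (x = 87860*(-52403) - 111426 = -4604127580 - 111426 = -4604239006)
g = -4604239006
(g + 58856) + j(-78)*(-38) = (-4604239006 + 58856) + (6 - 1*(-78))*(-38) = -4604180150 + (6 + 78)*(-38) = -4604180150 + 84*(-38) = -4604180150 - 3192 = -4604183342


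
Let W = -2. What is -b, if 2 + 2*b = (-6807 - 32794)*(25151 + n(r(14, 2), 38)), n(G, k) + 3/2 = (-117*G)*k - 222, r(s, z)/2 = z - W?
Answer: -842748877/4 ≈ -2.1069e+8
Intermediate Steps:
r(s, z) = 4 + 2*z (r(s, z) = 2*(z - 1*(-2)) = 2*(z + 2) = 2*(2 + z) = 4 + 2*z)
n(G, k) = -447/2 - 117*G*k (n(G, k) = -3/2 + ((-117*G)*k - 222) = -3/2 + (-117*G*k - 222) = -3/2 + (-222 - 117*G*k) = -447/2 - 117*G*k)
b = 842748877/4 (b = -1 + ((-6807 - 32794)*(25151 + (-447/2 - 117*(4 + 2*2)*38)))/2 = -1 + (-39601*(25151 + (-447/2 - 117*(4 + 4)*38)))/2 = -1 + (-39601*(25151 + (-447/2 - 117*8*38)))/2 = -1 + (-39601*(25151 + (-447/2 - 35568)))/2 = -1 + (-39601*(25151 - 71583/2))/2 = -1 + (-39601*(-21281/2))/2 = -1 + (½)*(842748881/2) = -1 + 842748881/4 = 842748877/4 ≈ 2.1069e+8)
-b = -1*842748877/4 = -842748877/4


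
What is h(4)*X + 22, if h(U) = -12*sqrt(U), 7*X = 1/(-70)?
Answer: 5402/245 ≈ 22.049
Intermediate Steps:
X = -1/490 (X = (1/7)/(-70) = (1/7)*(-1/70) = -1/490 ≈ -0.0020408)
h(4)*X + 22 = -12*sqrt(4)*(-1/490) + 22 = -12*2*(-1/490) + 22 = -24*(-1/490) + 22 = 12/245 + 22 = 5402/245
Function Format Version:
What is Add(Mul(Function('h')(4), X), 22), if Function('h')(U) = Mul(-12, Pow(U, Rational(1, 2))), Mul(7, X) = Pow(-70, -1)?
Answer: Rational(5402, 245) ≈ 22.049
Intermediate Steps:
X = Rational(-1, 490) (X = Mul(Rational(1, 7), Pow(-70, -1)) = Mul(Rational(1, 7), Rational(-1, 70)) = Rational(-1, 490) ≈ -0.0020408)
Add(Mul(Function('h')(4), X), 22) = Add(Mul(Mul(-12, Pow(4, Rational(1, 2))), Rational(-1, 490)), 22) = Add(Mul(Mul(-12, 2), Rational(-1, 490)), 22) = Add(Mul(-24, Rational(-1, 490)), 22) = Add(Rational(12, 245), 22) = Rational(5402, 245)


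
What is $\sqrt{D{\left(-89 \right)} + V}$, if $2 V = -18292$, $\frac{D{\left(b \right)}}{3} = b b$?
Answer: $\sqrt{14617} \approx 120.9$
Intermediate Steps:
$D{\left(b \right)} = 3 b^{2}$ ($D{\left(b \right)} = 3 b b = 3 b^{2}$)
$V = -9146$ ($V = \frac{1}{2} \left(-18292\right) = -9146$)
$\sqrt{D{\left(-89 \right)} + V} = \sqrt{3 \left(-89\right)^{2} - 9146} = \sqrt{3 \cdot 7921 - 9146} = \sqrt{23763 - 9146} = \sqrt{14617}$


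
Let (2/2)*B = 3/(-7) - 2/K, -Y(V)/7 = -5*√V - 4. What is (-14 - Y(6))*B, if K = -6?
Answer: 4 + 10*√6/3 ≈ 12.165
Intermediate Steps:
Y(V) = 28 + 35*√V (Y(V) = -7*(-5*√V - 4) = -7*(-4 - 5*√V) = 28 + 35*√V)
B = -2/21 (B = 3/(-7) - 2/(-6) = 3*(-⅐) - 2*(-⅙) = -3/7 + ⅓ = -2/21 ≈ -0.095238)
(-14 - Y(6))*B = (-14 - (28 + 35*√6))*(-2/21) = (-14 + (-28 - 35*√6))*(-2/21) = (-42 - 35*√6)*(-2/21) = 4 + 10*√6/3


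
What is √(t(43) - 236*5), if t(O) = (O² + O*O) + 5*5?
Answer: √2543 ≈ 50.428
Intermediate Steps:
t(O) = 25 + 2*O² (t(O) = (O² + O²) + 25 = 2*O² + 25 = 25 + 2*O²)
√(t(43) - 236*5) = √((25 + 2*43²) - 236*5) = √((25 + 2*1849) - 1180) = √((25 + 3698) - 1180) = √(3723 - 1180) = √2543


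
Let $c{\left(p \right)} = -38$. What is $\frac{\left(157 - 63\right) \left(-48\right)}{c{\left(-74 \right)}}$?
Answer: $\frac{2256}{19} \approx 118.74$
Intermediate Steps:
$\frac{\left(157 - 63\right) \left(-48\right)}{c{\left(-74 \right)}} = \frac{\left(157 - 63\right) \left(-48\right)}{-38} = 94 \left(-48\right) \left(- \frac{1}{38}\right) = \left(-4512\right) \left(- \frac{1}{38}\right) = \frac{2256}{19}$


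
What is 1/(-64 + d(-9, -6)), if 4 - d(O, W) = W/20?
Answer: -10/597 ≈ -0.016750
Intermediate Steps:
d(O, W) = 4 - W/20
1/(-64 + d(-9, -6)) = 1/(-64 + (4 - 1/20*(-6))) = 1/(-64 + (4 + 3/10)) = 1/(-64 + 43/10) = 1/(-597/10) = -10/597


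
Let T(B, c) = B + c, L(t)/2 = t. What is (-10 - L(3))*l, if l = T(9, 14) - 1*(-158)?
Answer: -2896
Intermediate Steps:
L(t) = 2*t
l = 181 (l = (9 + 14) - 1*(-158) = 23 + 158 = 181)
(-10 - L(3))*l = (-10 - 2*3)*181 = (-10 - 1*6)*181 = (-10 - 6)*181 = -16*181 = -2896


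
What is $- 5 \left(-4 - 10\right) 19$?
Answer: $1330$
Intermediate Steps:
$- 5 \left(-4 - 10\right) 19 = \left(-5\right) \left(-14\right) 19 = 70 \cdot 19 = 1330$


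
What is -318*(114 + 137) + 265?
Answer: -79553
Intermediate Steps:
-318*(114 + 137) + 265 = -318*251 + 265 = -79818 + 265 = -79553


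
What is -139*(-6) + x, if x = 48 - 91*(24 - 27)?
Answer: 1155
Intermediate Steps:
x = 321 (x = 48 - 91*(-3) = 48 + 273 = 321)
-139*(-6) + x = -139*(-6) + 321 = 834 + 321 = 1155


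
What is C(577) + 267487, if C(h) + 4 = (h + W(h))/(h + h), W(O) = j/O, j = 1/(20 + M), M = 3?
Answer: 2048219325945/7657367 ≈ 2.6748e+5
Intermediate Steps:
j = 1/23 (j = 1/(20 + 3) = 1/23 ≈ 0.043478)
W(O) = 1/(23*O)
C(h) = -4 + (h + 1/(23*h))/(2*h) (C(h) = -4 + (h + 1/(23*h))/(h + h) = -4 + (h + 1/(23*h))/((2*h)) = -4 + (h + 1/(23*h))*(1/(2*h)) = -4 + (h + 1/(23*h))/(2*h))
C(577) + 267487 = (-7/2 + (1/46)/577**2) + 267487 = (-7/2 + (1/46)*(1/332929)) + 267487 = (-7/2 + 1/15314734) + 267487 = -26800784/7657367 + 267487 = 2048219325945/7657367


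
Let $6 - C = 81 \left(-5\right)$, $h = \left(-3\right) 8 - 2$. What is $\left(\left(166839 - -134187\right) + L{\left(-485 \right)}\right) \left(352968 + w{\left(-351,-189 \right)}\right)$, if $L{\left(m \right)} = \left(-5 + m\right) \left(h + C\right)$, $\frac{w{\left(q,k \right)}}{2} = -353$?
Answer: $39585794512$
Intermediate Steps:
$h = -26$ ($h = -24 - 2 = -26$)
$w{\left(q,k \right)} = -706$ ($w{\left(q,k \right)} = 2 \left(-353\right) = -706$)
$C = 411$ ($C = 6 - 81 \left(-5\right) = 6 - -405 = 6 + 405 = 411$)
$L{\left(m \right)} = -1925 + 385 m$ ($L{\left(m \right)} = \left(-5 + m\right) \left(-26 + 411\right) = \left(-5 + m\right) 385 = -1925 + 385 m$)
$\left(\left(166839 - -134187\right) + L{\left(-485 \right)}\right) \left(352968 + w{\left(-351,-189 \right)}\right) = \left(\left(166839 - -134187\right) + \left(-1925 + 385 \left(-485\right)\right)\right) \left(352968 - 706\right) = \left(\left(166839 + 134187\right) - 188650\right) 352262 = \left(301026 - 188650\right) 352262 = 112376 \cdot 352262 = 39585794512$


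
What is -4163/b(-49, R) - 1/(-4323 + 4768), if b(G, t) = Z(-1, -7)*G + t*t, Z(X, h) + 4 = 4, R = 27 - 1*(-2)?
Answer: -1853376/374245 ≈ -4.9523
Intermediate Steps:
R = 29 (R = 27 + 2 = 29)
Z(X, h) = 0 (Z(X, h) = -4 + 4 = 0)
b(G, t) = t² (b(G, t) = 0*G + t*t = 0 + t² = t²)
-4163/b(-49, R) - 1/(-4323 + 4768) = -4163/(29²) - 1/(-4323 + 4768) = -4163/841 - 1/445 = -1853376/374245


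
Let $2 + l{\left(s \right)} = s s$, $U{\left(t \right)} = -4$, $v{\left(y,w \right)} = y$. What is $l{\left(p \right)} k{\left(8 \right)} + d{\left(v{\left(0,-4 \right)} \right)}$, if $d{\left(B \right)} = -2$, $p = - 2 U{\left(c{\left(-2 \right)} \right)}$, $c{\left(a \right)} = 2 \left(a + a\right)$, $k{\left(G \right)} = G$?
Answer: $494$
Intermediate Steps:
$c{\left(a \right)} = 4 a$ ($c{\left(a \right)} = 2 \cdot 2 a = 4 a$)
$p = 8$ ($p = \left(-2\right) \left(-4\right) = 8$)
$l{\left(s \right)} = -2 + s^{2}$ ($l{\left(s \right)} = -2 + s s = -2 + s^{2}$)
$l{\left(p \right)} k{\left(8 \right)} + d{\left(v{\left(0,-4 \right)} \right)} = \left(-2 + 8^{2}\right) 8 - 2 = \left(-2 + 64\right) 8 - 2 = 62 \cdot 8 - 2 = 496 - 2 = 494$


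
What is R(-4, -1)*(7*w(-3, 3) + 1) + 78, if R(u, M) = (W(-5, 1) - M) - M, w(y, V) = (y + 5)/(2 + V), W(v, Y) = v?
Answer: 333/5 ≈ 66.600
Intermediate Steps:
w(y, V) = (5 + y)/(2 + V)
R(u, M) = -5 - 2*M (R(u, M) = (-5 - M) - M = -5 - 2*M)
R(-4, -1)*(7*w(-3, 3) + 1) + 78 = (-5 - 2*(-1))*(7*((5 - 3)/(2 + 3)) + 1) + 78 = (-5 + 2)*(7*(2/5) + 1) + 78 = -3*(7*((⅕)*2) + 1) + 78 = -3*(7*(⅖) + 1) + 78 = -3*(14/5 + 1) + 78 = -3*19/5 + 78 = -57/5 + 78 = 333/5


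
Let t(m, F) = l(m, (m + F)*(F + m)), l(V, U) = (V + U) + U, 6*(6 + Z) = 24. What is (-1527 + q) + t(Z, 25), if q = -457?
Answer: -928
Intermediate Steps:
Z = -2 (Z = -6 + (⅙)*24 = -6 + 4 = -2)
l(V, U) = V + 2*U (l(V, U) = (U + V) + U = V + 2*U)
t(m, F) = m + 2*(F + m)² (t(m, F) = m + 2*((m + F)*(F + m)) = m + 2*((F + m)*(F + m)) = m + 2*(F + m)²)
(-1527 + q) + t(Z, 25) = (-1527 - 457) + (-2 + 2*25² + 2*(-2)² + 4*25*(-2)) = -1984 + (-2 + 2*625 + 2*4 - 200) = -1984 + (-2 + 1250 + 8 - 200) = -1984 + 1056 = -928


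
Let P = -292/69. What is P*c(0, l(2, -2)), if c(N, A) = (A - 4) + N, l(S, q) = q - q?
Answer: 1168/69 ≈ 16.928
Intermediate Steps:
l(S, q) = 0
c(N, A) = -4 + A + N (c(N, A) = (-4 + A) + N = -4 + A + N)
P = -292/69 (P = -292*1/69 = -292/69 ≈ -4.2319)
P*c(0, l(2, -2)) = -292*(-4 + 0 + 0)/69 = -292/69*(-4) = 1168/69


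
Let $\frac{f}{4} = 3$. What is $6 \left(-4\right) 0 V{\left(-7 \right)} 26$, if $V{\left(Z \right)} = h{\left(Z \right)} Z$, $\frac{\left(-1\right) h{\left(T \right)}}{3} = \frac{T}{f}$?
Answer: $0$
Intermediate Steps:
$f = 12$ ($f = 4 \cdot 3 = 12$)
$h{\left(T \right)} = - \frac{T}{4}$ ($h{\left(T \right)} = - 3 \frac{T}{12} = - \frac{T}{4}$)
$V{\left(Z \right)} = - \frac{Z^{2}}{4}$ ($V{\left(Z \right)} = - \frac{Z}{4} Z = - \frac{Z^{2}}{4}$)
$6 \left(-4\right) 0 V{\left(-7 \right)} 26 = 6 \left(-4\right) 0 \left(- \frac{\left(-7\right)^{2}}{4}\right) 26 = \left(-24\right) 0 \left(\left(- \frac{1}{4}\right) 49\right) 26 = 0 \left(- \frac{49}{4}\right) 26 = 0 \cdot 26 = 0$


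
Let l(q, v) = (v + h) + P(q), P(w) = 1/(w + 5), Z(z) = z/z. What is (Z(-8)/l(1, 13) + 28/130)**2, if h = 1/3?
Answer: 258064/3080025 ≈ 0.083786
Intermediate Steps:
Z(z) = 1
P(w) = 1/(5 + w)
h = 1/3 ≈ 0.33333
l(q, v) = 1/3 + v + 1/(5 + q) (l(q, v) = (v + 1/3) + 1/(5 + q) = (1/3 + v) + 1/(5 + q) = 1/3 + v + 1/(5 + q))
(Z(-8)/l(1, 13) + 28/130)**2 = (1/((3 + (1 + 3*13)*(5 + 1))/(3*(5 + 1))) + 28/130)**2 = (1/((1/3)*(3 + (1 + 39)*6)/6) + 28*(1/130))**2 = (1/((1/3)*(1/6)*(3 + 40*6)) + 14/65)**2 = (1/((1/3)*(1/6)*(3 + 240)) + 14/65)**2 = (1/((1/3)*(1/6)*243) + 14/65)**2 = (1/(27/2) + 14/65)**2 = (1*(2/27) + 14/65)**2 = (2/27 + 14/65)**2 = (508/1755)**2 = 258064/3080025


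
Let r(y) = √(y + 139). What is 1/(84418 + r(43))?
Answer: 42209/3563199271 - √182/7126398542 ≈ 1.1844e-5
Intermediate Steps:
r(y) = √(139 + y)
1/(84418 + r(43)) = 1/(84418 + √(139 + 43)) = 1/(84418 + √182)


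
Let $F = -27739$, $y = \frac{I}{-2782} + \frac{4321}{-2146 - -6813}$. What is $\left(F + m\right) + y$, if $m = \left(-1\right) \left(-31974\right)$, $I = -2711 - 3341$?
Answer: $\frac{2116376396}{499369} \approx 4238.1$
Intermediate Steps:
$I = -6052$
$m = 31974$
$y = \frac{1548681}{499369}$ ($y = - \frac{6052}{-2782} + \frac{4321}{-2146 - -6813} = \left(-6052\right) \left(- \frac{1}{2782}\right) + \frac{4321}{-2146 + 6813} = \frac{3026}{1391} + \frac{4321}{4667} = \frac{1548681}{499369} \approx 3.1013$)
$\left(F + m\right) + y = \left(-27739 + 31974\right) + \frac{1548681}{499369} = 4235 + \frac{1548681}{499369} = \frac{2116376396}{499369}$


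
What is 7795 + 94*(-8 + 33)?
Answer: 10145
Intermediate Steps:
7795 + 94*(-8 + 33) = 7795 + 94*25 = 7795 + 2350 = 10145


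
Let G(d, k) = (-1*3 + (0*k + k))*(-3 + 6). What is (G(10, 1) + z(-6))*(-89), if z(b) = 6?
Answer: 0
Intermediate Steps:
G(d, k) = -9 + 3*k (G(d, k) = (-3 + (0 + k))*3 = (-3 + k)*3 = -9 + 3*k)
(G(10, 1) + z(-6))*(-89) = ((-9 + 3*1) + 6)*(-89) = ((-9 + 3) + 6)*(-89) = (-6 + 6)*(-89) = 0*(-89) = 0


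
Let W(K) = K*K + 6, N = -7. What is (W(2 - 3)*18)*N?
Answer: -882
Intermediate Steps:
W(K) = 6 + K**2 (W(K) = K**2 + 6 = 6 + K**2)
(W(2 - 3)*18)*N = ((6 + (2 - 3)**2)*18)*(-7) = ((6 + (-1)**2)*18)*(-7) = ((6 + 1)*18)*(-7) = (7*18)*(-7) = 126*(-7) = -882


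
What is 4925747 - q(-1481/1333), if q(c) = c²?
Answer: 8752503467722/1776889 ≈ 4.9257e+6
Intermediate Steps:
4925747 - q(-1481/1333) = 4925747 - (-1481/1333)² = 4925747 - 1*2193361/1776889 = 4925747 - 2193361/1776889 = 8752503467722/1776889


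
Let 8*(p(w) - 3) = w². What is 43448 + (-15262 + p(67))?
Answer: 230001/8 ≈ 28750.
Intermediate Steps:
p(w) = 3 + w²/8
43448 + (-15262 + p(67)) = 43448 + (-15262 + (3 + (⅛)*67²)) = 43448 + (-15262 + (3 + (⅛)*4489)) = 43448 + (-15262 + (3 + 4489/8)) = 43448 + (-15262 + 4513/8) = 43448 - 117583/8 = 230001/8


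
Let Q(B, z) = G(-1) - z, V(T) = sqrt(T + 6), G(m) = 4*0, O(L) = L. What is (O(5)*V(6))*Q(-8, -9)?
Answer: 90*sqrt(3) ≈ 155.88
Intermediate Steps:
G(m) = 0
V(T) = sqrt(6 + T)
Q(B, z) = -z (Q(B, z) = 0 - z = -z)
(O(5)*V(6))*Q(-8, -9) = (5*sqrt(6 + 6))*(-1*(-9)) = (5*sqrt(12))*9 = (5*(2*sqrt(3)))*9 = (10*sqrt(3))*9 = 90*sqrt(3)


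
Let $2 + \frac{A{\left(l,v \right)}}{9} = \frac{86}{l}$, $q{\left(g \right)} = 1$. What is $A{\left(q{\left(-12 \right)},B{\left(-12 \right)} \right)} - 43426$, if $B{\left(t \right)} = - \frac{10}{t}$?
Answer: $-42670$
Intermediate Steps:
$A{\left(l,v \right)} = -18 + \frac{774}{l}$ ($A{\left(l,v \right)} = -18 + 9 \frac{86}{l} = -18 + \frac{774}{l}$)
$A{\left(q{\left(-12 \right)},B{\left(-12 \right)} \right)} - 43426 = \left(-18 + \frac{774}{1}\right) - 43426 = \left(-18 + 774 \cdot 1\right) - 43426 = \left(-18 + 774\right) - 43426 = 756 - 43426 = -42670$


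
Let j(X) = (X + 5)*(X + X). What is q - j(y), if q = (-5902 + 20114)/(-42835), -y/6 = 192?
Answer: -113199554692/42835 ≈ -2.6427e+6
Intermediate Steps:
y = -1152 (y = -6*192 = -1152)
j(X) = 2*X*(5 + X) (j(X) = (5 + X)*(2*X) = 2*X*(5 + X))
q = -14212/42835 (q = 14212*(-1/42835) = -14212/42835 ≈ -0.33178)
q - j(y) = -14212/42835 - 2*(-1152)*(5 - 1152) = -14212/42835 - 2*(-1152)*(-1147) = -14212/42835 - 1*2642688 = -14212/42835 - 2642688 = -113199554692/42835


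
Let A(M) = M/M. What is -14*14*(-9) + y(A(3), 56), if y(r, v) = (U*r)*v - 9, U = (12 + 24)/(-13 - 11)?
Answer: 1671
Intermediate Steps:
A(M) = 1
U = -3/2 (U = 36/(-24) = 36*(-1/24) = -3/2 ≈ -1.5000)
y(r, v) = -9 - 3*r*v/2 (y(r, v) = (-3*r/2)*v - 9 = -3*r*v/2 - 9 = -9 - 3*r*v/2)
-14*14*(-9) + y(A(3), 56) = -14*14*(-9) + (-9 - 3/2*1*56) = -196*(-9) + (-9 - 84) = 1764 - 93 = 1671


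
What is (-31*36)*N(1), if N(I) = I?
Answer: -1116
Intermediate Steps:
(-31*36)*N(1) = -31*36*1 = -1116*1 = -1116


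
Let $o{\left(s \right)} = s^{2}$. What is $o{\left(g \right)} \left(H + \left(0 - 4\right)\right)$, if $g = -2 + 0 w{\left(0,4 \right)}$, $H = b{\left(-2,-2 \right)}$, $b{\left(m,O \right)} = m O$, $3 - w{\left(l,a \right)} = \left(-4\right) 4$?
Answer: $0$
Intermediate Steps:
$w{\left(l,a \right)} = 19$ ($w{\left(l,a \right)} = 3 - \left(-4\right) 4 = 3 - -16 = 3 + 16 = 19$)
$b{\left(m,O \right)} = O m$
$H = 4$ ($H = \left(-2\right) \left(-2\right) = 4$)
$g = -2$ ($g = -2 + 0 \cdot 19 = -2 + 0 = -2$)
$o{\left(g \right)} \left(H + \left(0 - 4\right)\right) = \left(-2\right)^{2} \left(4 + \left(0 - 4\right)\right) = 4 \left(4 - 4\right) = 4 \cdot 0 = 0$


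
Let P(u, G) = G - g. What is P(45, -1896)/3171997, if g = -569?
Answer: -1327/3171997 ≈ -0.00041835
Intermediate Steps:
P(u, G) = 569 + G (P(u, G) = G - 1*(-569) = G + 569 = 569 + G)
P(45, -1896)/3171997 = (569 - 1896)/3171997 = -1327*1/3171997 = -1327/3171997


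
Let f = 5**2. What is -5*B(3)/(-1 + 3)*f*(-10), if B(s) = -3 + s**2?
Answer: 3750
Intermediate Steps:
f = 25
-5*B(3)/(-1 + 3)*f*(-10) = -5*(-3 + 3**2)/(-1 + 3)*25*(-10) = -5*(-3 + 9)/2*25*(-10) = -5*(1/2)*6*25*(-10) = -15*25*(-10) = -5*75*(-10) = -375*(-10) = 3750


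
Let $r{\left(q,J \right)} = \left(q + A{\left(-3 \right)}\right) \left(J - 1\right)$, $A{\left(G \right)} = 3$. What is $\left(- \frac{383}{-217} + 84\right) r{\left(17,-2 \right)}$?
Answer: $- \frac{1116660}{217} \approx -5145.9$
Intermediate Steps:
$r{\left(q,J \right)} = \left(-1 + J\right) \left(3 + q\right)$ ($r{\left(q,J \right)} = \left(q + 3\right) \left(J - 1\right) = \left(3 + q\right) \left(-1 + J\right) = \left(-1 + J\right) \left(3 + q\right)$)
$\left(- \frac{383}{-217} + 84\right) r{\left(17,-2 \right)} = \left(- \frac{383}{-217} + 84\right) \left(-3 - 17 + 3 \left(-2\right) - 34\right) = \left(\left(-383\right) \left(- \frac{1}{217}\right) + 84\right) \left(-3 - 17 - 6 - 34\right) = \left(\frac{383}{217} + 84\right) \left(-60\right) = \frac{18611}{217} \left(-60\right) = - \frac{1116660}{217}$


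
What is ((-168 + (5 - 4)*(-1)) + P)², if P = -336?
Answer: 255025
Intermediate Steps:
((-168 + (5 - 4)*(-1)) + P)² = ((-168 + (5 - 4)*(-1)) - 336)² = ((-168 + 1*(-1)) - 336)² = ((-168 - 1) - 336)² = (-169 - 336)² = (-505)² = 255025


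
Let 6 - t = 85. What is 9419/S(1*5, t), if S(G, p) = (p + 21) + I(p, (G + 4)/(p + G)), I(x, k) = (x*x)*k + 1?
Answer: -697006/60387 ≈ -11.542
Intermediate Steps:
I(x, k) = 1 + k*x² (I(x, k) = x²*k + 1 = k*x² + 1 = 1 + k*x²)
t = -79 (t = 6 - 1*85 = 6 - 85 = -79)
S(G, p) = 22 + p + p²*(4 + G)/(G + p) (S(G, p) = (p + 21) + (1 + ((G + 4)/(p + G))*p²) = (21 + p) + (1 + ((4 + G)/(G + p))*p²) = (21 + p) + (1 + p²*(4 + G)/(G + p)) = 22 + p + p²*(4 + G)/(G + p))
9419/S(1*5, t) = 9419/((((-79)²*(4 + 1*5) + (22 - 79)*(1*5 - 79))/(1*5 - 79))) = 9419/(((6241*(4 + 5) - 57*(5 - 79))/(5 - 79))) = 9419/(((6241*9 - 57*(-74))/(-74))) = 9419/((-(56169 + 4218)/74)) = 9419/((-1/74*60387)) = 9419/(-60387/74) = 9419*(-74/60387) = -697006/60387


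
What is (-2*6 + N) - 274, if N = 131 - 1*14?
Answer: -169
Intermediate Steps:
N = 117 (N = 131 - 14 = 117)
(-2*6 + N) - 274 = (-2*6 + 117) - 274 = (-12 + 117) - 274 = 105 - 274 = -169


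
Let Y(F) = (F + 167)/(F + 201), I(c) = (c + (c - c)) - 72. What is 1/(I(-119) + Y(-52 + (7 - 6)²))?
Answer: -75/14267 ≈ -0.0052569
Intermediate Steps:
I(c) = -72 + c (I(c) = (c + 0) - 72 = c - 72 = -72 + c)
Y(F) = (167 + F)/(201 + F)
1/(I(-119) + Y(-52 + (7 - 6)²)) = 1/((-72 - 119) + (167 + (-52 + (7 - 6)²))/(201 + (-52 + (7 - 6)²))) = 1/(-191 + (167 + (-52 + 1²))/(201 + (-52 + 1²))) = 1/(-191 + (167 + (-52 + 1))/(201 + (-52 + 1))) = 1/(-191 + (167 - 51)/(201 - 51)) = 1/(-191 + 116/150) = 1/(-191 + (1/150)*116) = 1/(-191 + 58/75) = 1/(-14267/75) = -75/14267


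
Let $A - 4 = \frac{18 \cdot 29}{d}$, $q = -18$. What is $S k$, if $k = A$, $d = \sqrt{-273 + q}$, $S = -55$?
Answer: $-220 + \frac{9570 i \sqrt{291}}{97} \approx -220.0 + 1683.0 i$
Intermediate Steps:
$d = i \sqrt{291}$ ($d = \sqrt{-273 - 18} = \sqrt{-291} = i \sqrt{291} \approx 17.059 i$)
$A = 4 - \frac{174 i \sqrt{291}}{97}$ ($A = 4 + \frac{18 \cdot 29}{i \sqrt{291}} = 4 + 522 \left(- \frac{i \sqrt{291}}{291}\right) = 4 - \frac{174 i \sqrt{291}}{97} \approx 4.0 - 30.6 i$)
$k = 4 - \frac{174 i \sqrt{291}}{97} \approx 4.0 - 30.6 i$
$S k = - 55 \left(4 - \frac{174 i \sqrt{291}}{97}\right) = -220 + \frac{9570 i \sqrt{291}}{97}$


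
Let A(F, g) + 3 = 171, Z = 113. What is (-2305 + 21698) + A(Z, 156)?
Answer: 19561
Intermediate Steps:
A(F, g) = 168 (A(F, g) = -3 + 171 = 168)
(-2305 + 21698) + A(Z, 156) = (-2305 + 21698) + 168 = 19393 + 168 = 19561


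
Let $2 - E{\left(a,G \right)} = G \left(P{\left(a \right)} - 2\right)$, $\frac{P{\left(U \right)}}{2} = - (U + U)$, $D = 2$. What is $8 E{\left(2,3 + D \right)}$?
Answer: $416$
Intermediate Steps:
$P{\left(U \right)} = - 4 U$ ($P{\left(U \right)} = 2 \left(- (U + U)\right) = 2 \left(- 2 U\right) = - 4 U$)
$E{\left(a,G \right)} = 2 - G \left(-2 - 4 a\right)$ ($E{\left(a,G \right)} = 2 - G \left(- 4 a - 2\right) = 2 - G \left(-2 - 4 a\right)$)
$8 E{\left(2,3 + D \right)} = 8 \left(2 + 2 \left(3 + 2\right) + 4 \left(3 + 2\right) 2\right) = 8 \left(2 + 2 \cdot 5 + 4 \cdot 5 \cdot 2\right) = 8 \left(2 + 10 + 40\right) = 8 \cdot 52 = 416$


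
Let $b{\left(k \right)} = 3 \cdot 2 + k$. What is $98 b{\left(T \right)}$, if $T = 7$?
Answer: $1274$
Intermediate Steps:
$b{\left(k \right)} = 6 + k$
$98 b{\left(T \right)} = 98 \left(6 + 7\right) = 98 \cdot 13 = 1274$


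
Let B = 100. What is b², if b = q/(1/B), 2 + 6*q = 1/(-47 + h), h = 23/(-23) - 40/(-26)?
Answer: 103530625/91204 ≈ 1135.2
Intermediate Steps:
h = 7/13 (h = 23*(-1/23) - 40*(-1/26) = -1 + 20/13 = 7/13 ≈ 0.53846)
q = -407/1208 (q = -⅓ + 1/(6*(-47 + 7/13)) = -⅓ + 1/(6*(-604/13)) = -⅓ + (⅙)*(-13/604) = -⅓ - 13/3624 = -407/1208 ≈ -0.33692)
b = -10175/302 (b = -407/(1208*(1/100)) = -407/(1208*1/100) = -407/1208*100 = -10175/302 ≈ -33.692)
b² = (-10175/302)² = 103530625/91204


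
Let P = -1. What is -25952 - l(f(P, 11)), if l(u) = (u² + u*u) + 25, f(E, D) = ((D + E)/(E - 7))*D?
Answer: -210841/8 ≈ -26355.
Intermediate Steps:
f(E, D) = D*(D + E)/(-7 + E) (f(E, D) = ((D + E)/(-7 + E))*D = D*(D + E)/(-7 + E))
l(u) = 25 + 2*u² (l(u) = (u² + u²) + 25 = 2*u² + 25 = 25 + 2*u²)
-25952 - l(f(P, 11)) = -25952 - (25 + 2*(11*(11 - 1)/(-7 - 1))²) = -25952 - (25 + 2*(11*10/(-8))²) = -25952 - (25 + 2*(11*(-⅛)*10)²) = -25952 - (25 + 2*(-55/4)²) = -25952 - (25 + 2*(3025/16)) = -25952 - (25 + 3025/8) = -25952 - 1*3225/8 = -25952 - 3225/8 = -210841/8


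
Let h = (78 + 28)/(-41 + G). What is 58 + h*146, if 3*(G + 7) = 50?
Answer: -20488/47 ≈ -435.92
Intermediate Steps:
G = 29/3 (G = -7 + (⅓)*50 = -7 + 50/3 = 29/3 ≈ 9.6667)
h = -159/47 (h = (78 + 28)/(-41 + 29/3) = 106/(-94/3) = 106*(-3/94) = -159/47 ≈ -3.3830)
58 + h*146 = 58 - 159/47*146 = 58 - 23214/47 = -20488/47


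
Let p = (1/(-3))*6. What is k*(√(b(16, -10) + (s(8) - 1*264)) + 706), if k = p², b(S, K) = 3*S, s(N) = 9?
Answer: 2824 + 12*I*√23 ≈ 2824.0 + 57.55*I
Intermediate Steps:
p = -2 (p = (1*(-⅓))*6 = -⅓*6 = -2)
k = 4 (k = (-2)² = 4)
k*(√(b(16, -10) + (s(8) - 1*264)) + 706) = 4*(√(3*16 + (9 - 1*264)) + 706) = 4*(√(48 + (9 - 264)) + 706) = 4*(√(48 - 255) + 706) = 4*(√(-207) + 706) = 4*(3*I*√23 + 706) = 4*(706 + 3*I*√23) = 2824 + 12*I*√23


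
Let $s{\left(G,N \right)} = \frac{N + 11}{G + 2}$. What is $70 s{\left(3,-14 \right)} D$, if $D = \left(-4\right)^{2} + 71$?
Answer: $-3654$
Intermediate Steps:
$s{\left(G,N \right)} = \frac{11 + N}{2 + G}$
$D = 87$ ($D = 16 + 71 = 87$)
$70 s{\left(3,-14 \right)} D = 70 \frac{11 - 14}{2 + 3} \cdot 87 = 70 \cdot \frac{1}{5} \left(-3\right) 87 = 70 \left(- \frac{3}{5}\right) 87 = \left(-42\right) 87 = -3654$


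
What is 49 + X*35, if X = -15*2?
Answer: -1001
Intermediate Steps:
X = -30
49 + X*35 = 49 - 30*35 = 49 - 1050 = -1001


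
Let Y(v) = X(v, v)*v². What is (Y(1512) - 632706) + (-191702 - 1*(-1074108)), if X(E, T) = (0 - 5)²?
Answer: 57403300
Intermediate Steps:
X(E, T) = 25 (X(E, T) = (-5)² = 25)
Y(v) = 25*v²
(Y(1512) - 632706) + (-191702 - 1*(-1074108)) = (25*1512² - 632706) + (-191702 - 1*(-1074108)) = (25*2286144 - 632706) + (-191702 + 1074108) = (57153600 - 632706) + 882406 = 56520894 + 882406 = 57403300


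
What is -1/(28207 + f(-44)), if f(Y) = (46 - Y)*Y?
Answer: -1/24247 ≈ -4.1242e-5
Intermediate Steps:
f(Y) = Y*(46 - Y)
-1/(28207 + f(-44)) = -1/(28207 - 44*(46 - 1*(-44))) = -1/(28207 - 44*(46 + 44)) = -1/(28207 - 44*90) = -1/(28207 - 3960) = -1/24247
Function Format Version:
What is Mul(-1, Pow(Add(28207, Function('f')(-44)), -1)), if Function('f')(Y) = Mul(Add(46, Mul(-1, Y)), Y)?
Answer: Rational(-1, 24247) ≈ -4.1242e-5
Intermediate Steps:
Function('f')(Y) = Mul(Y, Add(46, Mul(-1, Y)))
Mul(-1, Pow(Add(28207, Function('f')(-44)), -1)) = Mul(-1, Pow(Add(28207, Mul(-44, Add(46, Mul(-1, -44)))), -1)) = Mul(-1, Pow(Add(28207, Mul(-44, Add(46, 44))), -1)) = Mul(-1, Pow(Add(28207, Mul(-44, 90)), -1)) = Mul(-1, Pow(Add(28207, -3960), -1)) = Mul(-1, Pow(24247, -1)) = Mul(-1, Rational(1, 24247)) = Rational(-1, 24247)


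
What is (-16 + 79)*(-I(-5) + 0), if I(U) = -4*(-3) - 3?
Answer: -567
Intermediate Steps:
I(U) = 9 (I(U) = 12 - 3 = 9)
(-16 + 79)*(-I(-5) + 0) = (-16 + 79)*(-1*9 + 0) = 63*(-9 + 0) = 63*(-9) = -567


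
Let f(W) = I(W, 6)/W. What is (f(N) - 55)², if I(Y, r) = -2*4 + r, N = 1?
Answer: 3249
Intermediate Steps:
I(Y, r) = -8 + r
f(W) = -2/W (f(W) = (-8 + 6)/W = -2/W)
(f(N) - 55)² = (-2/1 - 55)² = (-2*1 - 55)² = (-2 - 55)² = (-57)² = 3249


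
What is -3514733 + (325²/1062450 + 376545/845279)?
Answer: -126258563375343301/35922666942 ≈ -3.5147e+6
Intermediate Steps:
-3514733 + (325²/1062450 + 376545/845279) = -3514733 + (105625*(1/1062450) + 376545*(1/845279)) = -3514733 + (4225/42498 + 376545/845279) = -3514733 + 19573713185/35922666942 = -126258563375343301/35922666942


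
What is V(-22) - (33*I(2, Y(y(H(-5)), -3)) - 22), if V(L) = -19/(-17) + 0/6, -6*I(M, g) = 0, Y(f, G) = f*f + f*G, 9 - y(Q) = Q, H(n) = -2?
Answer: 393/17 ≈ 23.118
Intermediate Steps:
y(Q) = 9 - Q
Y(f, G) = f² + G*f
I(M, g) = 0 (I(M, g) = -⅙*0 = 0)
V(L) = 19/17 (V(L) = -19*(-1/17) + 0*(⅙) = 19/17 + 0 = 19/17)
V(-22) - (33*I(2, Y(y(H(-5)), -3)) - 22) = 19/17 - (33*0 - 22) = 19/17 - (0 - 22) = 19/17 - 1*(-22) = 19/17 + 22 = 393/17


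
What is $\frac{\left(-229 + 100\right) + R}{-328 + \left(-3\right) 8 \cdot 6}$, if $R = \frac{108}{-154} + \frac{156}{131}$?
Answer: $\frac{1296285}{4761064} \approx 0.27227$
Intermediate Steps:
$R = \frac{4938}{10087}$ ($R = 108 \left(- \frac{1}{154}\right) + 156 \cdot \frac{1}{131} = - \frac{54}{77} + \frac{156}{131} = \frac{4938}{10087} \approx 0.48954$)
$\frac{\left(-229 + 100\right) + R}{-328 + \left(-3\right) 8 \cdot 6} = \frac{\left(-229 + 100\right) + \frac{4938}{10087}}{-328 + \left(-3\right) 8 \cdot 6} = \frac{-129 + \frac{4938}{10087}}{-328 - 144} = - \frac{1296285}{10087 \left(-328 - 144\right)} = - \frac{1296285}{10087 \left(-472\right)} = \left(- \frac{1296285}{10087}\right) \left(- \frac{1}{472}\right) = \frac{1296285}{4761064}$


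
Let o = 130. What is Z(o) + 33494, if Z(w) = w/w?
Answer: 33495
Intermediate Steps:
Z(w) = 1
Z(o) + 33494 = 1 + 33494 = 33495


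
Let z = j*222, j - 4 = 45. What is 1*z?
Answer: 10878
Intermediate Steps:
j = 49 (j = 4 + 45 = 49)
z = 10878 (z = 49*222 = 10878)
1*z = 1*10878 = 10878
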